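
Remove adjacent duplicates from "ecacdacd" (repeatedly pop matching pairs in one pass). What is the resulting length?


Input: ecacdacd
Stack-based adjacent duplicate removal:
  Read 'e': push. Stack: e
  Read 'c': push. Stack: ec
  Read 'a': push. Stack: eca
  Read 'c': push. Stack: ecac
  Read 'd': push. Stack: ecacd
  Read 'a': push. Stack: ecacda
  Read 'c': push. Stack: ecacdac
  Read 'd': push. Stack: ecacdacd
Final stack: "ecacdacd" (length 8)

8


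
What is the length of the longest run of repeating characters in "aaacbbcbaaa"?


Input: "aaacbbcbaaa"
Scanning for longest run:
  Position 1 ('a'): continues run of 'a', length=2
  Position 2 ('a'): continues run of 'a', length=3
  Position 3 ('c'): new char, reset run to 1
  Position 4 ('b'): new char, reset run to 1
  Position 5 ('b'): continues run of 'b', length=2
  Position 6 ('c'): new char, reset run to 1
  Position 7 ('b'): new char, reset run to 1
  Position 8 ('a'): new char, reset run to 1
  Position 9 ('a'): continues run of 'a', length=2
  Position 10 ('a'): continues run of 'a', length=3
Longest run: 'a' with length 3

3


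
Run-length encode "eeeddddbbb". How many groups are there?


Input: eeeddddbbb
Scanning for consecutive runs:
  Group 1: 'e' x 3 (positions 0-2)
  Group 2: 'd' x 4 (positions 3-6)
  Group 3: 'b' x 3 (positions 7-9)
Total groups: 3

3


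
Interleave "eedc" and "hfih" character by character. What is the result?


Interleaving "eedc" and "hfih":
  Position 0: 'e' from first, 'h' from second => "eh"
  Position 1: 'e' from first, 'f' from second => "ef"
  Position 2: 'd' from first, 'i' from second => "di"
  Position 3: 'c' from first, 'h' from second => "ch"
Result: ehefdich

ehefdich


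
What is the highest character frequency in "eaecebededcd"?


Input: eaecebededcd
Character counts:
  'a': 1
  'b': 1
  'c': 2
  'd': 3
  'e': 5
Maximum frequency: 5

5


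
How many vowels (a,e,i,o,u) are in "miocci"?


Input: miocci
Checking each character:
  'm' at position 0: consonant
  'i' at position 1: vowel (running total: 1)
  'o' at position 2: vowel (running total: 2)
  'c' at position 3: consonant
  'c' at position 4: consonant
  'i' at position 5: vowel (running total: 3)
Total vowels: 3

3


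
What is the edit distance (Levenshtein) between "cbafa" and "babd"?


Computing edit distance: "cbafa" -> "babd"
DP table:
           b    a    b    d
      0    1    2    3    4
  c   1    1    2    3    4
  b   2    1    2    2    3
  a   3    2    1    2    3
  f   4    3    2    2    3
  a   5    4    3    3    3
Edit distance = dp[5][4] = 3

3


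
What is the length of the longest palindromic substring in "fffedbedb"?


Input: "fffedbedb"
Checking substrings for palindromes:
  [0:3] "fff" (len 3) => palindrome
  [0:2] "ff" (len 2) => palindrome
  [1:3] "ff" (len 2) => palindrome
Longest palindromic substring: "fff" with length 3

3


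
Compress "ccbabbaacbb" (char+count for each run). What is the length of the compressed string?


Input: ccbabbaacbb
Runs:
  'c' x 2 => "c2"
  'b' x 1 => "b1"
  'a' x 1 => "a1"
  'b' x 2 => "b2"
  'a' x 2 => "a2"
  'c' x 1 => "c1"
  'b' x 2 => "b2"
Compressed: "c2b1a1b2a2c1b2"
Compressed length: 14

14


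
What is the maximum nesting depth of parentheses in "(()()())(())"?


Input: "(()()())(())"
Tracking depth:
  Position 0 '(': depth becomes 1
  Position 1 '(': depth becomes 2
  Position 2 ')': depth becomes 1
  Position 3 '(': depth becomes 2
  Position 4 ')': depth becomes 1
  Position 5 '(': depth becomes 2
  Position 6 ')': depth becomes 1
  Position 7 ')': depth becomes 0
  Position 8 '(': depth becomes 1
  Position 9 '(': depth becomes 2
  Position 10 ')': depth becomes 1
  Position 11 ')': depth becomes 0
Maximum depth reached: 2

2


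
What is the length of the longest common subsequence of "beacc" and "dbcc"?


LCS of "beacc" and "dbcc"
DP table:
           d    b    c    c
      0    0    0    0    0
  b   0    0    1    1    1
  e   0    0    1    1    1
  a   0    0    1    1    1
  c   0    0    1    2    2
  c   0    0    1    2    3
LCS length = dp[5][4] = 3

3


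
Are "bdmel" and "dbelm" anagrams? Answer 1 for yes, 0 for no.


Strings: "bdmel", "dbelm"
Sorted first:  bdelm
Sorted second: bdelm
Sorted forms match => anagrams

1


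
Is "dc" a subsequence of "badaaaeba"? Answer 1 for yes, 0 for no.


Check if "dc" is a subsequence of "badaaaeba"
Greedy scan:
  Position 0 ('b'): no match needed
  Position 1 ('a'): no match needed
  Position 2 ('d'): matches sub[0] = 'd'
  Position 3 ('a'): no match needed
  Position 4 ('a'): no match needed
  Position 5 ('a'): no match needed
  Position 6 ('e'): no match needed
  Position 7 ('b'): no match needed
  Position 8 ('a'): no match needed
Only matched 1/2 characters => not a subsequence

0


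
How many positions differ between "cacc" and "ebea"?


Comparing "cacc" and "ebea" position by position:
  Position 0: 'c' vs 'e' => DIFFER
  Position 1: 'a' vs 'b' => DIFFER
  Position 2: 'c' vs 'e' => DIFFER
  Position 3: 'c' vs 'a' => DIFFER
Positions that differ: 4

4


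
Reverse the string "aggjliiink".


Input: aggjliiink
Reading characters right to left:
  Position 9: 'k'
  Position 8: 'n'
  Position 7: 'i'
  Position 6: 'i'
  Position 5: 'i'
  Position 4: 'l'
  Position 3: 'j'
  Position 2: 'g'
  Position 1: 'g'
  Position 0: 'a'
Reversed: kniiiljgga

kniiiljgga


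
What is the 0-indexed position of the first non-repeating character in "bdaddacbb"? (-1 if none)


Input: bdaddacbb
Character frequencies:
  'a': 2
  'b': 3
  'c': 1
  'd': 3
Scanning left to right for freq == 1:
  Position 0 ('b'): freq=3, skip
  Position 1 ('d'): freq=3, skip
  Position 2 ('a'): freq=2, skip
  Position 3 ('d'): freq=3, skip
  Position 4 ('d'): freq=3, skip
  Position 5 ('a'): freq=2, skip
  Position 6 ('c'): unique! => answer = 6

6


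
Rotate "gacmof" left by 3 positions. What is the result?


Input: "gacmof", rotate left by 3
First 3 characters: "gac"
Remaining characters: "mof"
Concatenate remaining + first: "mof" + "gac" = "mofgac"

mofgac


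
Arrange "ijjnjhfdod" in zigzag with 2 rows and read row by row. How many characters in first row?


Zigzag "ijjnjhfdod" into 2 rows:
Placing characters:
  'i' => row 0
  'j' => row 1
  'j' => row 0
  'n' => row 1
  'j' => row 0
  'h' => row 1
  'f' => row 0
  'd' => row 1
  'o' => row 0
  'd' => row 1
Rows:
  Row 0: "ijjfo"
  Row 1: "jnhdd"
First row length: 5

5


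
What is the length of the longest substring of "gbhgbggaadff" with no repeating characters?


Input: "gbhgbggaadff"
Sliding window (track last position of each char):
  Position 0 ('g'): window [0,0] length 1 -- new best
  Position 1 ('b'): window [0,1] length 2 -- new best
  Position 2 ('h'): window [0,2] length 3 -- new best
  Position 3 ('g'): repeat (last at 0), move window start to 1
  Position 3 ('g'): window [1,3] length 3
  Position 4 ('b'): repeat (last at 1), move window start to 2
  Position 4 ('b'): window [2,4] length 3
  Position 5 ('g'): repeat (last at 3), move window start to 4
  Position 5 ('g'): window [4,5] length 2
  Position 6 ('g'): repeat (last at 5), move window start to 6
  Position 6 ('g'): window [6,6] length 1
  Position 7 ('a'): window [6,7] length 2
  Position 8 ('a'): repeat (last at 7), move window start to 8
  Position 8 ('a'): window [8,8] length 1
  Position 9 ('d'): window [8,9] length 2
  Position 10 ('f'): window [8,10] length 3
  Position 11 ('f'): repeat (last at 10), move window start to 11
  Position 11 ('f'): window [11,11] length 1
Longest substring with no repeats: "gbh" with length 3

3


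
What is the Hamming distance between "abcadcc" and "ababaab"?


Comparing "abcadcc" and "ababaab" position by position:
  Position 0: 'a' vs 'a' => same
  Position 1: 'b' vs 'b' => same
  Position 2: 'c' vs 'a' => differ
  Position 3: 'a' vs 'b' => differ
  Position 4: 'd' vs 'a' => differ
  Position 5: 'c' vs 'a' => differ
  Position 6: 'c' vs 'b' => differ
Total differences (Hamming distance): 5

5


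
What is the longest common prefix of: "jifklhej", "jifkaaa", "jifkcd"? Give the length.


Words: jifklhej, jifkaaa, jifkcd
  Position 0: all 'j' => match
  Position 1: all 'i' => match
  Position 2: all 'f' => match
  Position 3: all 'k' => match
  Position 4: ('l', 'a', 'c') => mismatch, stop
LCP = "jifk" (length 4)

4


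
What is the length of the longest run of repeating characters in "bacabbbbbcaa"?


Input: "bacabbbbbcaa"
Scanning for longest run:
  Position 1 ('a'): new char, reset run to 1
  Position 2 ('c'): new char, reset run to 1
  Position 3 ('a'): new char, reset run to 1
  Position 4 ('b'): new char, reset run to 1
  Position 5 ('b'): continues run of 'b', length=2
  Position 6 ('b'): continues run of 'b', length=3
  Position 7 ('b'): continues run of 'b', length=4
  Position 8 ('b'): continues run of 'b', length=5
  Position 9 ('c'): new char, reset run to 1
  Position 10 ('a'): new char, reset run to 1
  Position 11 ('a'): continues run of 'a', length=2
Longest run: 'b' with length 5

5


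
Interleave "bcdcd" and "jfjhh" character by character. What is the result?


Interleaving "bcdcd" and "jfjhh":
  Position 0: 'b' from first, 'j' from second => "bj"
  Position 1: 'c' from first, 'f' from second => "cf"
  Position 2: 'd' from first, 'j' from second => "dj"
  Position 3: 'c' from first, 'h' from second => "ch"
  Position 4: 'd' from first, 'h' from second => "dh"
Result: bjcfdjchdh

bjcfdjchdh


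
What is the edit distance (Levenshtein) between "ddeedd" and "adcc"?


Computing edit distance: "ddeedd" -> "adcc"
DP table:
           a    d    c    c
      0    1    2    3    4
  d   1    1    1    2    3
  d   2    2    1    2    3
  e   3    3    2    2    3
  e   4    4    3    3    3
  d   5    5    4    4    4
  d   6    6    5    5    5
Edit distance = dp[6][4] = 5

5


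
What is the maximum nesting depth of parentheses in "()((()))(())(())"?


Input: "()((()))(())(())"
Tracking depth:
  Position 0 '(': depth becomes 1
  Position 1 ')': depth becomes 0
  Position 2 '(': depth becomes 1
  Position 3 '(': depth becomes 2
  Position 4 '(': depth becomes 3
  Position 5 ')': depth becomes 2
  Position 6 ')': depth becomes 1
  Position 7 ')': depth becomes 0
  Position 8 '(': depth becomes 1
  Position 9 '(': depth becomes 2
  Position 10 ')': depth becomes 1
  Position 11 ')': depth becomes 0
  Position 12 '(': depth becomes 1
  Position 13 '(': depth becomes 2
  Position 14 ')': depth becomes 1
  Position 15 ')': depth becomes 0
Maximum depth reached: 3

3


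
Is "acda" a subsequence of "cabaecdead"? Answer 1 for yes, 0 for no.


Check if "acda" is a subsequence of "cabaecdead"
Greedy scan:
  Position 0 ('c'): no match needed
  Position 1 ('a'): matches sub[0] = 'a'
  Position 2 ('b'): no match needed
  Position 3 ('a'): no match needed
  Position 4 ('e'): no match needed
  Position 5 ('c'): matches sub[1] = 'c'
  Position 6 ('d'): matches sub[2] = 'd'
  Position 7 ('e'): no match needed
  Position 8 ('a'): matches sub[3] = 'a'
  Position 9 ('d'): no match needed
All 4 characters matched => is a subsequence

1


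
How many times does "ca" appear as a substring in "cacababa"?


Searching for "ca" in "cacababa"
Scanning each position:
  Position 0: "ca" => MATCH
  Position 1: "ac" => no
  Position 2: "ca" => MATCH
  Position 3: "ab" => no
  Position 4: "ba" => no
  Position 5: "ab" => no
  Position 6: "ba" => no
Total occurrences: 2

2


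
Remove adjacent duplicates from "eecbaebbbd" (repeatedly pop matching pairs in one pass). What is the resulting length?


Input: eecbaebbbd
Stack-based adjacent duplicate removal:
  Read 'e': push. Stack: e
  Read 'e': matches stack top 'e' => pop. Stack: (empty)
  Read 'c': push. Stack: c
  Read 'b': push. Stack: cb
  Read 'a': push. Stack: cba
  Read 'e': push. Stack: cbae
  Read 'b': push. Stack: cbaeb
  Read 'b': matches stack top 'b' => pop. Stack: cbae
  Read 'b': push. Stack: cbaeb
  Read 'd': push. Stack: cbaebd
Final stack: "cbaebd" (length 6)

6


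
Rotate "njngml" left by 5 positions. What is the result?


Input: "njngml", rotate left by 5
First 5 characters: "njngm"
Remaining characters: "l"
Concatenate remaining + first: "l" + "njngm" = "lnjngm"

lnjngm


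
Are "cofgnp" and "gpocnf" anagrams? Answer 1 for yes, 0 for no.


Strings: "cofgnp", "gpocnf"
Sorted first:  cfgnop
Sorted second: cfgnop
Sorted forms match => anagrams

1


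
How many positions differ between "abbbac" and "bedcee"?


Comparing "abbbac" and "bedcee" position by position:
  Position 0: 'a' vs 'b' => DIFFER
  Position 1: 'b' vs 'e' => DIFFER
  Position 2: 'b' vs 'd' => DIFFER
  Position 3: 'b' vs 'c' => DIFFER
  Position 4: 'a' vs 'e' => DIFFER
  Position 5: 'c' vs 'e' => DIFFER
Positions that differ: 6

6


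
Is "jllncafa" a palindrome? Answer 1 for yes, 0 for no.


Input: jllncafa
Reversed: afacnllj
  Compare pos 0 ('j') with pos 7 ('a'): MISMATCH
  Compare pos 1 ('l') with pos 6 ('f'): MISMATCH
  Compare pos 2 ('l') with pos 5 ('a'): MISMATCH
  Compare pos 3 ('n') with pos 4 ('c'): MISMATCH
Result: not a palindrome

0


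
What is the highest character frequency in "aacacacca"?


Input: aacacacca
Character counts:
  'a': 5
  'c': 4
Maximum frequency: 5

5


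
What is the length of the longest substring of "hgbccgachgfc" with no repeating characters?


Input: "hgbccgachgfc"
Sliding window (track last position of each char):
  Position 0 ('h'): window [0,0] length 1 -- new best
  Position 1 ('g'): window [0,1] length 2 -- new best
  Position 2 ('b'): window [0,2] length 3 -- new best
  Position 3 ('c'): window [0,3] length 4 -- new best
  Position 4 ('c'): repeat (last at 3), move window start to 4
  Position 4 ('c'): window [4,4] length 1
  Position 5 ('g'): window [4,5] length 2
  Position 6 ('a'): window [4,6] length 3
  Position 7 ('c'): repeat (last at 4), move window start to 5
  Position 7 ('c'): window [5,7] length 3
  Position 8 ('h'): window [5,8] length 4
  Position 9 ('g'): repeat (last at 5), move window start to 6
  Position 9 ('g'): window [6,9] length 4
  Position 10 ('f'): window [6,10] length 5 -- new best
  Position 11 ('c'): repeat (last at 7), move window start to 8
  Position 11 ('c'): window [8,11] length 4
Longest substring with no repeats: "achgf" with length 5

5


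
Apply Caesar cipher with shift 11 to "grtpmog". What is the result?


Caesar cipher: shift "grtpmog" by 11
  'g' (pos 6) + 11 = pos 17 = 'r'
  'r' (pos 17) + 11 = pos 2 = 'c'
  't' (pos 19) + 11 = pos 4 = 'e'
  'p' (pos 15) + 11 = pos 0 = 'a'
  'm' (pos 12) + 11 = pos 23 = 'x'
  'o' (pos 14) + 11 = pos 25 = 'z'
  'g' (pos 6) + 11 = pos 17 = 'r'
Result: rceaxzr

rceaxzr


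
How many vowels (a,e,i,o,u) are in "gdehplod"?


Input: gdehplod
Checking each character:
  'g' at position 0: consonant
  'd' at position 1: consonant
  'e' at position 2: vowel (running total: 1)
  'h' at position 3: consonant
  'p' at position 4: consonant
  'l' at position 5: consonant
  'o' at position 6: vowel (running total: 2)
  'd' at position 7: consonant
Total vowels: 2

2


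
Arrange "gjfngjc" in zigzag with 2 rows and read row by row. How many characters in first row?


Zigzag "gjfngjc" into 2 rows:
Placing characters:
  'g' => row 0
  'j' => row 1
  'f' => row 0
  'n' => row 1
  'g' => row 0
  'j' => row 1
  'c' => row 0
Rows:
  Row 0: "gfgc"
  Row 1: "jnj"
First row length: 4

4


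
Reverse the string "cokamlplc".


Input: cokamlplc
Reading characters right to left:
  Position 8: 'c'
  Position 7: 'l'
  Position 6: 'p'
  Position 5: 'l'
  Position 4: 'm'
  Position 3: 'a'
  Position 2: 'k'
  Position 1: 'o'
  Position 0: 'c'
Reversed: clplmakoc

clplmakoc


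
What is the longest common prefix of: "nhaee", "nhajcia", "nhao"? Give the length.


Words: nhaee, nhajcia, nhao
  Position 0: all 'n' => match
  Position 1: all 'h' => match
  Position 2: all 'a' => match
  Position 3: ('e', 'j', 'o') => mismatch, stop
LCP = "nha" (length 3)

3


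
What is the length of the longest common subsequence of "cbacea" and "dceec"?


LCS of "cbacea" and "dceec"
DP table:
           d    c    e    e    c
      0    0    0    0    0    0
  c   0    0    1    1    1    1
  b   0    0    1    1    1    1
  a   0    0    1    1    1    1
  c   0    0    1    1    1    2
  e   0    0    1    2    2    2
  a   0    0    1    2    2    2
LCS length = dp[6][5] = 2

2


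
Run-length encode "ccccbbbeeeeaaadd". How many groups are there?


Input: ccccbbbeeeeaaadd
Scanning for consecutive runs:
  Group 1: 'c' x 4 (positions 0-3)
  Group 2: 'b' x 3 (positions 4-6)
  Group 3: 'e' x 4 (positions 7-10)
  Group 4: 'a' x 3 (positions 11-13)
  Group 5: 'd' x 2 (positions 14-15)
Total groups: 5

5


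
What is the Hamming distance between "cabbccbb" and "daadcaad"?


Comparing "cabbccbb" and "daadcaad" position by position:
  Position 0: 'c' vs 'd' => differ
  Position 1: 'a' vs 'a' => same
  Position 2: 'b' vs 'a' => differ
  Position 3: 'b' vs 'd' => differ
  Position 4: 'c' vs 'c' => same
  Position 5: 'c' vs 'a' => differ
  Position 6: 'b' vs 'a' => differ
  Position 7: 'b' vs 'd' => differ
Total differences (Hamming distance): 6

6


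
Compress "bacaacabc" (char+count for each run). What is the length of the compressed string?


Input: bacaacabc
Runs:
  'b' x 1 => "b1"
  'a' x 1 => "a1"
  'c' x 1 => "c1"
  'a' x 2 => "a2"
  'c' x 1 => "c1"
  'a' x 1 => "a1"
  'b' x 1 => "b1"
  'c' x 1 => "c1"
Compressed: "b1a1c1a2c1a1b1c1"
Compressed length: 16

16


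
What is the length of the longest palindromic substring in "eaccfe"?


Input: "eaccfe"
Checking substrings for palindromes:
  [2:4] "cc" (len 2) => palindrome
Longest palindromic substring: "cc" with length 2

2


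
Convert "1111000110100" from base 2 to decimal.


Input: "1111000110100" in base 2
Positional expansion:
  Digit '1' (value 1) x 2^12 = 4096
  Digit '1' (value 1) x 2^11 = 2048
  Digit '1' (value 1) x 2^10 = 1024
  Digit '1' (value 1) x 2^9 = 512
  Digit '0' (value 0) x 2^8 = 0
  Digit '0' (value 0) x 2^7 = 0
  Digit '0' (value 0) x 2^6 = 0
  Digit '1' (value 1) x 2^5 = 32
  Digit '1' (value 1) x 2^4 = 16
  Digit '0' (value 0) x 2^3 = 0
  Digit '1' (value 1) x 2^2 = 4
  Digit '0' (value 0) x 2^1 = 0
  Digit '0' (value 0) x 2^0 = 0
Sum = 7732

7732


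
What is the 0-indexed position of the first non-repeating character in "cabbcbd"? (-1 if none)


Input: cabbcbd
Character frequencies:
  'a': 1
  'b': 3
  'c': 2
  'd': 1
Scanning left to right for freq == 1:
  Position 0 ('c'): freq=2, skip
  Position 1 ('a'): unique! => answer = 1

1


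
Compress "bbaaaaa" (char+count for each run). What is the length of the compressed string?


Input: bbaaaaa
Runs:
  'b' x 2 => "b2"
  'a' x 5 => "a5"
Compressed: "b2a5"
Compressed length: 4

4


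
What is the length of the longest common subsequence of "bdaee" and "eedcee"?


LCS of "bdaee" and "eedcee"
DP table:
           e    e    d    c    e    e
      0    0    0    0    0    0    0
  b   0    0    0    0    0    0    0
  d   0    0    0    1    1    1    1
  a   0    0    0    1    1    1    1
  e   0    1    1    1    1    2    2
  e   0    1    2    2    2    2    3
LCS length = dp[5][6] = 3

3


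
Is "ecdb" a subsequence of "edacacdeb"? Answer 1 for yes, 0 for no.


Check if "ecdb" is a subsequence of "edacacdeb"
Greedy scan:
  Position 0 ('e'): matches sub[0] = 'e'
  Position 1 ('d'): no match needed
  Position 2 ('a'): no match needed
  Position 3 ('c'): matches sub[1] = 'c'
  Position 4 ('a'): no match needed
  Position 5 ('c'): no match needed
  Position 6 ('d'): matches sub[2] = 'd'
  Position 7 ('e'): no match needed
  Position 8 ('b'): matches sub[3] = 'b'
All 4 characters matched => is a subsequence

1


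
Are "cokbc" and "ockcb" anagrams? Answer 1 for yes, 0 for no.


Strings: "cokbc", "ockcb"
Sorted first:  bccko
Sorted second: bccko
Sorted forms match => anagrams

1


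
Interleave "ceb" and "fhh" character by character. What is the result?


Interleaving "ceb" and "fhh":
  Position 0: 'c' from first, 'f' from second => "cf"
  Position 1: 'e' from first, 'h' from second => "eh"
  Position 2: 'b' from first, 'h' from second => "bh"
Result: cfehbh

cfehbh


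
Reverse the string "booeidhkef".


Input: booeidhkef
Reading characters right to left:
  Position 9: 'f'
  Position 8: 'e'
  Position 7: 'k'
  Position 6: 'h'
  Position 5: 'd'
  Position 4: 'i'
  Position 3: 'e'
  Position 2: 'o'
  Position 1: 'o'
  Position 0: 'b'
Reversed: fekhdieoob

fekhdieoob


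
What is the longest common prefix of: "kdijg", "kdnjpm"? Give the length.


Words: kdijg, kdnjpm
  Position 0: all 'k' => match
  Position 1: all 'd' => match
  Position 2: ('i', 'n') => mismatch, stop
LCP = "kd" (length 2)

2


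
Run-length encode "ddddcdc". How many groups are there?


Input: ddddcdc
Scanning for consecutive runs:
  Group 1: 'd' x 4 (positions 0-3)
  Group 2: 'c' x 1 (positions 4-4)
  Group 3: 'd' x 1 (positions 5-5)
  Group 4: 'c' x 1 (positions 6-6)
Total groups: 4

4


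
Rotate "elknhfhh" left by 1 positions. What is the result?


Input: "elknhfhh", rotate left by 1
First 1 characters: "e"
Remaining characters: "lknhfhh"
Concatenate remaining + first: "lknhfhh" + "e" = "lknhfhhe"

lknhfhhe


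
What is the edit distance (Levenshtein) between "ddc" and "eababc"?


Computing edit distance: "ddc" -> "eababc"
DP table:
           e    a    b    a    b    c
      0    1    2    3    4    5    6
  d   1    1    2    3    4    5    6
  d   2    2    2    3    4    5    6
  c   3    3    3    3    4    5    5
Edit distance = dp[3][6] = 5

5


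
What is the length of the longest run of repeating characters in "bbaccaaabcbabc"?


Input: "bbaccaaabcbabc"
Scanning for longest run:
  Position 1 ('b'): continues run of 'b', length=2
  Position 2 ('a'): new char, reset run to 1
  Position 3 ('c'): new char, reset run to 1
  Position 4 ('c'): continues run of 'c', length=2
  Position 5 ('a'): new char, reset run to 1
  Position 6 ('a'): continues run of 'a', length=2
  Position 7 ('a'): continues run of 'a', length=3
  Position 8 ('b'): new char, reset run to 1
  Position 9 ('c'): new char, reset run to 1
  Position 10 ('b'): new char, reset run to 1
  Position 11 ('a'): new char, reset run to 1
  Position 12 ('b'): new char, reset run to 1
  Position 13 ('c'): new char, reset run to 1
Longest run: 'a' with length 3

3


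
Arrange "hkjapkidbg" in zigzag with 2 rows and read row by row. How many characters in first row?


Zigzag "hkjapkidbg" into 2 rows:
Placing characters:
  'h' => row 0
  'k' => row 1
  'j' => row 0
  'a' => row 1
  'p' => row 0
  'k' => row 1
  'i' => row 0
  'd' => row 1
  'b' => row 0
  'g' => row 1
Rows:
  Row 0: "hjpib"
  Row 1: "kakdg"
First row length: 5

5


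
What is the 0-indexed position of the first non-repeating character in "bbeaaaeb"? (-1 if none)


Input: bbeaaaeb
Character frequencies:
  'a': 3
  'b': 3
  'e': 2
Scanning left to right for freq == 1:
  Position 0 ('b'): freq=3, skip
  Position 1 ('b'): freq=3, skip
  Position 2 ('e'): freq=2, skip
  Position 3 ('a'): freq=3, skip
  Position 4 ('a'): freq=3, skip
  Position 5 ('a'): freq=3, skip
  Position 6 ('e'): freq=2, skip
  Position 7 ('b'): freq=3, skip
  No unique character found => answer = -1

-1


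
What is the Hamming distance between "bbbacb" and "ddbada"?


Comparing "bbbacb" and "ddbada" position by position:
  Position 0: 'b' vs 'd' => differ
  Position 1: 'b' vs 'd' => differ
  Position 2: 'b' vs 'b' => same
  Position 3: 'a' vs 'a' => same
  Position 4: 'c' vs 'd' => differ
  Position 5: 'b' vs 'a' => differ
Total differences (Hamming distance): 4

4


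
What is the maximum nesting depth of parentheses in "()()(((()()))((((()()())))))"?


Input: "()()(((()()))((((()()())))))"
Tracking depth:
  Position 0 '(': depth becomes 1
  Position 1 ')': depth becomes 0
  Position 2 '(': depth becomes 1
  Position 3 ')': depth becomes 0
  Position 4 '(': depth becomes 1
  Position 5 '(': depth becomes 2
  Position 6 '(': depth becomes 3
  Position 7 '(': depth becomes 4
  Position 8 ')': depth becomes 3
  Position 9 '(': depth becomes 4
  Position 10 ')': depth becomes 3
  Position 11 ')': depth becomes 2
  Position 12 ')': depth becomes 1
  Position 13 '(': depth becomes 2
  Position 14 '(': depth becomes 3
  Position 15 '(': depth becomes 4
  Position 16 '(': depth becomes 5
  Position 17 '(': depth becomes 6
  Position 18 ')': depth becomes 5
  Position 19 '(': depth becomes 6
  Position 20 ')': depth becomes 5
  Position 21 '(': depth becomes 6
  Position 22 ')': depth becomes 5
  Position 23 ')': depth becomes 4
  Position 24 ')': depth becomes 3
  Position 25 ')': depth becomes 2
  Position 26 ')': depth becomes 1
  Position 27 ')': depth becomes 0
Maximum depth reached: 6

6


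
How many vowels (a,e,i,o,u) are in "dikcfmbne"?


Input: dikcfmbne
Checking each character:
  'd' at position 0: consonant
  'i' at position 1: vowel (running total: 1)
  'k' at position 2: consonant
  'c' at position 3: consonant
  'f' at position 4: consonant
  'm' at position 5: consonant
  'b' at position 6: consonant
  'n' at position 7: consonant
  'e' at position 8: vowel (running total: 2)
Total vowels: 2

2


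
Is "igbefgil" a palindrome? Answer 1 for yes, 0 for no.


Input: igbefgil
Reversed: ligfebgi
  Compare pos 0 ('i') with pos 7 ('l'): MISMATCH
  Compare pos 1 ('g') with pos 6 ('i'): MISMATCH
  Compare pos 2 ('b') with pos 5 ('g'): MISMATCH
  Compare pos 3 ('e') with pos 4 ('f'): MISMATCH
Result: not a palindrome

0


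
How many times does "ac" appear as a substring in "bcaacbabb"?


Searching for "ac" in "bcaacbabb"
Scanning each position:
  Position 0: "bc" => no
  Position 1: "ca" => no
  Position 2: "aa" => no
  Position 3: "ac" => MATCH
  Position 4: "cb" => no
  Position 5: "ba" => no
  Position 6: "ab" => no
  Position 7: "bb" => no
Total occurrences: 1

1


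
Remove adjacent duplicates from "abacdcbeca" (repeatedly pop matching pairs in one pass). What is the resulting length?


Input: abacdcbeca
Stack-based adjacent duplicate removal:
  Read 'a': push. Stack: a
  Read 'b': push. Stack: ab
  Read 'a': push. Stack: aba
  Read 'c': push. Stack: abac
  Read 'd': push. Stack: abacd
  Read 'c': push. Stack: abacdc
  Read 'b': push. Stack: abacdcb
  Read 'e': push. Stack: abacdcbe
  Read 'c': push. Stack: abacdcbec
  Read 'a': push. Stack: abacdcbeca
Final stack: "abacdcbeca" (length 10)

10


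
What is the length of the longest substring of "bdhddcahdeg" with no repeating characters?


Input: "bdhddcahdeg"
Sliding window (track last position of each char):
  Position 0 ('b'): window [0,0] length 1 -- new best
  Position 1 ('d'): window [0,1] length 2 -- new best
  Position 2 ('h'): window [0,2] length 3 -- new best
  Position 3 ('d'): repeat (last at 1), move window start to 2
  Position 3 ('d'): window [2,3] length 2
  Position 4 ('d'): repeat (last at 3), move window start to 4
  Position 4 ('d'): window [4,4] length 1
  Position 5 ('c'): window [4,5] length 2
  Position 6 ('a'): window [4,6] length 3
  Position 7 ('h'): window [4,7] length 4 -- new best
  Position 8 ('d'): repeat (last at 4), move window start to 5
  Position 8 ('d'): window [5,8] length 4
  Position 9 ('e'): window [5,9] length 5 -- new best
  Position 10 ('g'): window [5,10] length 6 -- new best
Longest substring with no repeats: "cahdeg" with length 6

6


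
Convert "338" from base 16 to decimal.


Input: "338" in base 16
Positional expansion:
  Digit '3' (value 3) x 16^2 = 768
  Digit '3' (value 3) x 16^1 = 48
  Digit '8' (value 8) x 16^0 = 8
Sum = 824

824


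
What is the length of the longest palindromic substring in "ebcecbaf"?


Input: "ebcecbaf"
Checking substrings for palindromes:
  [1:6] "bcecb" (len 5) => palindrome
  [2:5] "cec" (len 3) => palindrome
Longest palindromic substring: "bcecb" with length 5

5


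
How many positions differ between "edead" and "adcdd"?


Comparing "edead" and "adcdd" position by position:
  Position 0: 'e' vs 'a' => DIFFER
  Position 1: 'd' vs 'd' => same
  Position 2: 'e' vs 'c' => DIFFER
  Position 3: 'a' vs 'd' => DIFFER
  Position 4: 'd' vs 'd' => same
Positions that differ: 3

3


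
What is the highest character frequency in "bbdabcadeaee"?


Input: bbdabcadeaee
Character counts:
  'a': 3
  'b': 3
  'c': 1
  'd': 2
  'e': 3
Maximum frequency: 3

3


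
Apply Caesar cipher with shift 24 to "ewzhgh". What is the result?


Caesar cipher: shift "ewzhgh" by 24
  'e' (pos 4) + 24 = pos 2 = 'c'
  'w' (pos 22) + 24 = pos 20 = 'u'
  'z' (pos 25) + 24 = pos 23 = 'x'
  'h' (pos 7) + 24 = pos 5 = 'f'
  'g' (pos 6) + 24 = pos 4 = 'e'
  'h' (pos 7) + 24 = pos 5 = 'f'
Result: cuxfef

cuxfef


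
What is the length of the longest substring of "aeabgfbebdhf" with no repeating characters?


Input: "aeabgfbebdhf"
Sliding window (track last position of each char):
  Position 0 ('a'): window [0,0] length 1 -- new best
  Position 1 ('e'): window [0,1] length 2 -- new best
  Position 2 ('a'): repeat (last at 0), move window start to 1
  Position 2 ('a'): window [1,2] length 2
  Position 3 ('b'): window [1,3] length 3 -- new best
  Position 4 ('g'): window [1,4] length 4 -- new best
  Position 5 ('f'): window [1,5] length 5 -- new best
  Position 6 ('b'): repeat (last at 3), move window start to 4
  Position 6 ('b'): window [4,6] length 3
  Position 7 ('e'): window [4,7] length 4
  Position 8 ('b'): repeat (last at 6), move window start to 7
  Position 8 ('b'): window [7,8] length 2
  Position 9 ('d'): window [7,9] length 3
  Position 10 ('h'): window [7,10] length 4
  Position 11 ('f'): window [7,11] length 5
Longest substring with no repeats: "eabgf" with length 5

5


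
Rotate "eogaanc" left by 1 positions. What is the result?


Input: "eogaanc", rotate left by 1
First 1 characters: "e"
Remaining characters: "ogaanc"
Concatenate remaining + first: "ogaanc" + "e" = "ogaance"

ogaance


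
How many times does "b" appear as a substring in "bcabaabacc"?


Searching for "b" in "bcabaabacc"
Scanning each position:
  Position 0: "b" => MATCH
  Position 1: "c" => no
  Position 2: "a" => no
  Position 3: "b" => MATCH
  Position 4: "a" => no
  Position 5: "a" => no
  Position 6: "b" => MATCH
  Position 7: "a" => no
  Position 8: "c" => no
  Position 9: "c" => no
Total occurrences: 3

3


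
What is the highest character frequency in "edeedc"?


Input: edeedc
Character counts:
  'c': 1
  'd': 2
  'e': 3
Maximum frequency: 3

3


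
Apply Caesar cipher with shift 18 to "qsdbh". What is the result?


Caesar cipher: shift "qsdbh" by 18
  'q' (pos 16) + 18 = pos 8 = 'i'
  's' (pos 18) + 18 = pos 10 = 'k'
  'd' (pos 3) + 18 = pos 21 = 'v'
  'b' (pos 1) + 18 = pos 19 = 't'
  'h' (pos 7) + 18 = pos 25 = 'z'
Result: ikvtz

ikvtz


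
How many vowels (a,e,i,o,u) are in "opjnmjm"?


Input: opjnmjm
Checking each character:
  'o' at position 0: vowel (running total: 1)
  'p' at position 1: consonant
  'j' at position 2: consonant
  'n' at position 3: consonant
  'm' at position 4: consonant
  'j' at position 5: consonant
  'm' at position 6: consonant
Total vowels: 1

1


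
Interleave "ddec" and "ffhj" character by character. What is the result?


Interleaving "ddec" and "ffhj":
  Position 0: 'd' from first, 'f' from second => "df"
  Position 1: 'd' from first, 'f' from second => "df"
  Position 2: 'e' from first, 'h' from second => "eh"
  Position 3: 'c' from first, 'j' from second => "cj"
Result: dfdfehcj

dfdfehcj


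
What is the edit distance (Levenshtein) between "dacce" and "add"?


Computing edit distance: "dacce" -> "add"
DP table:
           a    d    d
      0    1    2    3
  d   1    1    1    2
  a   2    1    2    2
  c   3    2    2    3
  c   4    3    3    3
  e   5    4    4    4
Edit distance = dp[5][3] = 4

4


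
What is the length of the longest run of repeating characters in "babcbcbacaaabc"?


Input: "babcbcbacaaabc"
Scanning for longest run:
  Position 1 ('a'): new char, reset run to 1
  Position 2 ('b'): new char, reset run to 1
  Position 3 ('c'): new char, reset run to 1
  Position 4 ('b'): new char, reset run to 1
  Position 5 ('c'): new char, reset run to 1
  Position 6 ('b'): new char, reset run to 1
  Position 7 ('a'): new char, reset run to 1
  Position 8 ('c'): new char, reset run to 1
  Position 9 ('a'): new char, reset run to 1
  Position 10 ('a'): continues run of 'a', length=2
  Position 11 ('a'): continues run of 'a', length=3
  Position 12 ('b'): new char, reset run to 1
  Position 13 ('c'): new char, reset run to 1
Longest run: 'a' with length 3

3


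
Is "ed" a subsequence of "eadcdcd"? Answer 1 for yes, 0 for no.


Check if "ed" is a subsequence of "eadcdcd"
Greedy scan:
  Position 0 ('e'): matches sub[0] = 'e'
  Position 1 ('a'): no match needed
  Position 2 ('d'): matches sub[1] = 'd'
  Position 3 ('c'): no match needed
  Position 4 ('d'): no match needed
  Position 5 ('c'): no match needed
  Position 6 ('d'): no match needed
All 2 characters matched => is a subsequence

1


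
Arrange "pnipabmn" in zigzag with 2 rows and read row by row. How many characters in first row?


Zigzag "pnipabmn" into 2 rows:
Placing characters:
  'p' => row 0
  'n' => row 1
  'i' => row 0
  'p' => row 1
  'a' => row 0
  'b' => row 1
  'm' => row 0
  'n' => row 1
Rows:
  Row 0: "piam"
  Row 1: "npbn"
First row length: 4

4


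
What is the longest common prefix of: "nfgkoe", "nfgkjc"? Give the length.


Words: nfgkoe, nfgkjc
  Position 0: all 'n' => match
  Position 1: all 'f' => match
  Position 2: all 'g' => match
  Position 3: all 'k' => match
  Position 4: ('o', 'j') => mismatch, stop
LCP = "nfgk" (length 4)

4


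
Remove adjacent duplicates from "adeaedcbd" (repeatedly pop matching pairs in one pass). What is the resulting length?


Input: adeaedcbd
Stack-based adjacent duplicate removal:
  Read 'a': push. Stack: a
  Read 'd': push. Stack: ad
  Read 'e': push. Stack: ade
  Read 'a': push. Stack: adea
  Read 'e': push. Stack: adeae
  Read 'd': push. Stack: adeaed
  Read 'c': push. Stack: adeaedc
  Read 'b': push. Stack: adeaedcb
  Read 'd': push. Stack: adeaedcbd
Final stack: "adeaedcbd" (length 9)

9


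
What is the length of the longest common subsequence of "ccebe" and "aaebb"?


LCS of "ccebe" and "aaebb"
DP table:
           a    a    e    b    b
      0    0    0    0    0    0
  c   0    0    0    0    0    0
  c   0    0    0    0    0    0
  e   0    0    0    1    1    1
  b   0    0    0    1    2    2
  e   0    0    0    1    2    2
LCS length = dp[5][5] = 2

2


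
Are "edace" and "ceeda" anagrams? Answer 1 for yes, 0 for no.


Strings: "edace", "ceeda"
Sorted first:  acdee
Sorted second: acdee
Sorted forms match => anagrams

1


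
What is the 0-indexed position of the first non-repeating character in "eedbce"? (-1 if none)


Input: eedbce
Character frequencies:
  'b': 1
  'c': 1
  'd': 1
  'e': 3
Scanning left to right for freq == 1:
  Position 0 ('e'): freq=3, skip
  Position 1 ('e'): freq=3, skip
  Position 2 ('d'): unique! => answer = 2

2


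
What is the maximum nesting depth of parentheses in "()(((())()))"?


Input: "()(((())()))"
Tracking depth:
  Position 0 '(': depth becomes 1
  Position 1 ')': depth becomes 0
  Position 2 '(': depth becomes 1
  Position 3 '(': depth becomes 2
  Position 4 '(': depth becomes 3
  Position 5 '(': depth becomes 4
  Position 6 ')': depth becomes 3
  Position 7 ')': depth becomes 2
  Position 8 '(': depth becomes 3
  Position 9 ')': depth becomes 2
  Position 10 ')': depth becomes 1
  Position 11 ')': depth becomes 0
Maximum depth reached: 4

4


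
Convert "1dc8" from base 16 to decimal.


Input: "1dc8" in base 16
Positional expansion:
  Digit '1' (value 1) x 16^3 = 4096
  Digit 'd' (value 13) x 16^2 = 3328
  Digit 'c' (value 12) x 16^1 = 192
  Digit '8' (value 8) x 16^0 = 8
Sum = 7624

7624


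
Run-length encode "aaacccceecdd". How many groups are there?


Input: aaacccceecdd
Scanning for consecutive runs:
  Group 1: 'a' x 3 (positions 0-2)
  Group 2: 'c' x 4 (positions 3-6)
  Group 3: 'e' x 2 (positions 7-8)
  Group 4: 'c' x 1 (positions 9-9)
  Group 5: 'd' x 2 (positions 10-11)
Total groups: 5

5


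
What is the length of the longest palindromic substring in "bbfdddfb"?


Input: "bbfdddfb"
Checking substrings for palindromes:
  [1:8] "bfdddfb" (len 7) => palindrome
  [2:7] "fdddf" (len 5) => palindrome
  [3:6] "ddd" (len 3) => palindrome
  [0:2] "bb" (len 2) => palindrome
  [3:5] "dd" (len 2) => palindrome
  [4:6] "dd" (len 2) => palindrome
Longest palindromic substring: "bfdddfb" with length 7

7


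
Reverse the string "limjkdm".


Input: limjkdm
Reading characters right to left:
  Position 6: 'm'
  Position 5: 'd'
  Position 4: 'k'
  Position 3: 'j'
  Position 2: 'm'
  Position 1: 'i'
  Position 0: 'l'
Reversed: mdkjmil

mdkjmil


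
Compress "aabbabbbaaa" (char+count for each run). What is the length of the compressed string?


Input: aabbabbbaaa
Runs:
  'a' x 2 => "a2"
  'b' x 2 => "b2"
  'a' x 1 => "a1"
  'b' x 3 => "b3"
  'a' x 3 => "a3"
Compressed: "a2b2a1b3a3"
Compressed length: 10

10


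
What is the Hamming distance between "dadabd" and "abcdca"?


Comparing "dadabd" and "abcdca" position by position:
  Position 0: 'd' vs 'a' => differ
  Position 1: 'a' vs 'b' => differ
  Position 2: 'd' vs 'c' => differ
  Position 3: 'a' vs 'd' => differ
  Position 4: 'b' vs 'c' => differ
  Position 5: 'd' vs 'a' => differ
Total differences (Hamming distance): 6

6


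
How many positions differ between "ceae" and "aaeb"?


Comparing "ceae" and "aaeb" position by position:
  Position 0: 'c' vs 'a' => DIFFER
  Position 1: 'e' vs 'a' => DIFFER
  Position 2: 'a' vs 'e' => DIFFER
  Position 3: 'e' vs 'b' => DIFFER
Positions that differ: 4

4


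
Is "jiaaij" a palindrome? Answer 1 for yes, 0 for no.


Input: jiaaij
Reversed: jiaaij
  Compare pos 0 ('j') with pos 5 ('j'): match
  Compare pos 1 ('i') with pos 4 ('i'): match
  Compare pos 2 ('a') with pos 3 ('a'): match
Result: palindrome

1


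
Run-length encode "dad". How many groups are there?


Input: dad
Scanning for consecutive runs:
  Group 1: 'd' x 1 (positions 0-0)
  Group 2: 'a' x 1 (positions 1-1)
  Group 3: 'd' x 1 (positions 2-2)
Total groups: 3

3


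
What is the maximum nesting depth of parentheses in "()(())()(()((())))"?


Input: "()(())()(()((())))"
Tracking depth:
  Position 0 '(': depth becomes 1
  Position 1 ')': depth becomes 0
  Position 2 '(': depth becomes 1
  Position 3 '(': depth becomes 2
  Position 4 ')': depth becomes 1
  Position 5 ')': depth becomes 0
  Position 6 '(': depth becomes 1
  Position 7 ')': depth becomes 0
  Position 8 '(': depth becomes 1
  Position 9 '(': depth becomes 2
  Position 10 ')': depth becomes 1
  Position 11 '(': depth becomes 2
  Position 12 '(': depth becomes 3
  Position 13 '(': depth becomes 4
  Position 14 ')': depth becomes 3
  Position 15 ')': depth becomes 2
  Position 16 ')': depth becomes 1
  Position 17 ')': depth becomes 0
Maximum depth reached: 4

4


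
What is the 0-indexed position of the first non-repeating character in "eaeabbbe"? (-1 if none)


Input: eaeabbbe
Character frequencies:
  'a': 2
  'b': 3
  'e': 3
Scanning left to right for freq == 1:
  Position 0 ('e'): freq=3, skip
  Position 1 ('a'): freq=2, skip
  Position 2 ('e'): freq=3, skip
  Position 3 ('a'): freq=2, skip
  Position 4 ('b'): freq=3, skip
  Position 5 ('b'): freq=3, skip
  Position 6 ('b'): freq=3, skip
  Position 7 ('e'): freq=3, skip
  No unique character found => answer = -1

-1


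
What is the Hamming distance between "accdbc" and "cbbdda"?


Comparing "accdbc" and "cbbdda" position by position:
  Position 0: 'a' vs 'c' => differ
  Position 1: 'c' vs 'b' => differ
  Position 2: 'c' vs 'b' => differ
  Position 3: 'd' vs 'd' => same
  Position 4: 'b' vs 'd' => differ
  Position 5: 'c' vs 'a' => differ
Total differences (Hamming distance): 5

5


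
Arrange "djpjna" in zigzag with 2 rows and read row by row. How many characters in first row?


Zigzag "djpjna" into 2 rows:
Placing characters:
  'd' => row 0
  'j' => row 1
  'p' => row 0
  'j' => row 1
  'n' => row 0
  'a' => row 1
Rows:
  Row 0: "dpn"
  Row 1: "jja"
First row length: 3

3
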